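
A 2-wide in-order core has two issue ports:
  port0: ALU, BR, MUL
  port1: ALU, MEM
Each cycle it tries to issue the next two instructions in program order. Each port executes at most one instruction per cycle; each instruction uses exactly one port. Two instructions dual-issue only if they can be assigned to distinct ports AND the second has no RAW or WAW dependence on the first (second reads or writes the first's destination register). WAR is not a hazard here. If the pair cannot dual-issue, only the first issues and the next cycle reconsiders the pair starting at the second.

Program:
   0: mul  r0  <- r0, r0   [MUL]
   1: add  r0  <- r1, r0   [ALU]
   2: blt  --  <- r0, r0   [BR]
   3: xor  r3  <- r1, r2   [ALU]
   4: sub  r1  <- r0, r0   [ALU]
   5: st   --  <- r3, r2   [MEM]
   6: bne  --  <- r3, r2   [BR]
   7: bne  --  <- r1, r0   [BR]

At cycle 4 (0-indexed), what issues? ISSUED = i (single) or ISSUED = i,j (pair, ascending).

ISSUED = 6

[0] i0  mul  -- RAW+WAW r0
[1] i1  add  -- RAW r0
[2] i2+i3  blt xor  -- 2-wide
[3] i4+i5  sub st  -- 2-wide
[4] i6  bne  -- no-port BR/BR
[5] i7  bne  -- tail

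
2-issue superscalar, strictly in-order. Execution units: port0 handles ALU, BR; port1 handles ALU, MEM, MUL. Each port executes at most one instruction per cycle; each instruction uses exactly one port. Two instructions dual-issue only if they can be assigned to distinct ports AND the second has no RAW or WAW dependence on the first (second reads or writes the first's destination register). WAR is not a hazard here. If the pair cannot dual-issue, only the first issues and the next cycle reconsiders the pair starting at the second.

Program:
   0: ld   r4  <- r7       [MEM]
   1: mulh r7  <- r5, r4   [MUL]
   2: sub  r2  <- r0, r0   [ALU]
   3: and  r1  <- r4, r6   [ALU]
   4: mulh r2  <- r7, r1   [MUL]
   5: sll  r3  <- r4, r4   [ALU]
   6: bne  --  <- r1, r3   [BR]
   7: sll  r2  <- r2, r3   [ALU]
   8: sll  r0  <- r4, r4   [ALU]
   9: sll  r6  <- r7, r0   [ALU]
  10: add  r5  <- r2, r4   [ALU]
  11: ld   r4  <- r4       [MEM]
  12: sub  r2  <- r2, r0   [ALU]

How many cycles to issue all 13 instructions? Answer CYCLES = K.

t=0 i0:ld.MEM ; no-port MEM/MUL
t=1 i1,i2:mulh.MUL+sub.ALU ; dual
t=2 i3:and.ALU ; RAW r1
t=3 i4,i5:mulh.MUL+sll.ALU ; dual
t=4 i6,i7:bne.BR+sll.ALU ; dual
t=5 i8:sll.ALU ; RAW r0
t=6 i9,i10:sll.ALU+add.ALU ; dual
t=7 i11,i12:ld.MEM+sub.ALU ; dual

CYCLES = 8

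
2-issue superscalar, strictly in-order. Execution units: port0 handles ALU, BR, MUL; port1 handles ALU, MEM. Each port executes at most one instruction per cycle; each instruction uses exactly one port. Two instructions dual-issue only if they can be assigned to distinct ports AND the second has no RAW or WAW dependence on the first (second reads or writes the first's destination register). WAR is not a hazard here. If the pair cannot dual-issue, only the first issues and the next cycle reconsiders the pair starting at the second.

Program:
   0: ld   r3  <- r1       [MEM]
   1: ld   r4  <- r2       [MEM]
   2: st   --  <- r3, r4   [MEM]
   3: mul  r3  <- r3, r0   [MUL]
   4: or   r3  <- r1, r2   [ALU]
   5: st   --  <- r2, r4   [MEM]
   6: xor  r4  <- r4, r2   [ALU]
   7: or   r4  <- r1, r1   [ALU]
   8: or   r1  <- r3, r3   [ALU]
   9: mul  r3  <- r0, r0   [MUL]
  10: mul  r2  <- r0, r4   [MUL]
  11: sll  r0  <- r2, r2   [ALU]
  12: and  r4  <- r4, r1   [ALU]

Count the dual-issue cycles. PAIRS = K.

PAIRS = 4

[0] i0  ld  -- no-port MEM/MEM
[1] i1  ld  -- no-port MEM/MEM
[2] i2,i3  st/mul  -- dual
[3] i4,i5  or/st  -- dual
[4] i6  xor  -- WAW r4
[5] i7,i8  or/or  -- dual
[6] i9  mul  -- no-port MUL/MUL
[7] i10  mul  -- RAW r2
[8] i11,i12  sll/and  -- dual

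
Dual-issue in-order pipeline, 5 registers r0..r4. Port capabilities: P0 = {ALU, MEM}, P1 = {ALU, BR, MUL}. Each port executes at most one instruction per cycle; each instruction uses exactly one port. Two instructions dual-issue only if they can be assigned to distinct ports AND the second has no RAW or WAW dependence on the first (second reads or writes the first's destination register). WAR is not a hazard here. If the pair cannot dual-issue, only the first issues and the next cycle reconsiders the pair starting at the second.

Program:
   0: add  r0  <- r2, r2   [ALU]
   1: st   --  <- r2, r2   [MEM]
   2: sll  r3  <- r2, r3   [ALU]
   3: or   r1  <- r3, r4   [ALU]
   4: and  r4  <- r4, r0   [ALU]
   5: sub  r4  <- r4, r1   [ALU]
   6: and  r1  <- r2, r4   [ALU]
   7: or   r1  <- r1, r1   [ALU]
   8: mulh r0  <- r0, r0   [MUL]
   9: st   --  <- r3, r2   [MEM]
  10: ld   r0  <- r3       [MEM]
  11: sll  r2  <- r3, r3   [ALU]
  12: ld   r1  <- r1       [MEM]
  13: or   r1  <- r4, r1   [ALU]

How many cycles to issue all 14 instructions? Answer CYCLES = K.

[0] i0,i1  add.ALU st.MEM  -- pair
[1] i2  sll.ALU  -- RAW r3
[2] i3,i4  or.ALU and.ALU  -- pair
[3] i5  sub.ALU  -- RAW r4
[4] i6  and.ALU  -- RAW+WAW r1
[5] i7,i8  or.ALU mulh.MUL  -- pair
[6] i9  st.MEM  -- no-port MEM/MEM
[7] i10,i11  ld.MEM sll.ALU  -- pair
[8] i12  ld.MEM  -- RAW+WAW r1
[9] i13  or.ALU  -- tail

CYCLES = 10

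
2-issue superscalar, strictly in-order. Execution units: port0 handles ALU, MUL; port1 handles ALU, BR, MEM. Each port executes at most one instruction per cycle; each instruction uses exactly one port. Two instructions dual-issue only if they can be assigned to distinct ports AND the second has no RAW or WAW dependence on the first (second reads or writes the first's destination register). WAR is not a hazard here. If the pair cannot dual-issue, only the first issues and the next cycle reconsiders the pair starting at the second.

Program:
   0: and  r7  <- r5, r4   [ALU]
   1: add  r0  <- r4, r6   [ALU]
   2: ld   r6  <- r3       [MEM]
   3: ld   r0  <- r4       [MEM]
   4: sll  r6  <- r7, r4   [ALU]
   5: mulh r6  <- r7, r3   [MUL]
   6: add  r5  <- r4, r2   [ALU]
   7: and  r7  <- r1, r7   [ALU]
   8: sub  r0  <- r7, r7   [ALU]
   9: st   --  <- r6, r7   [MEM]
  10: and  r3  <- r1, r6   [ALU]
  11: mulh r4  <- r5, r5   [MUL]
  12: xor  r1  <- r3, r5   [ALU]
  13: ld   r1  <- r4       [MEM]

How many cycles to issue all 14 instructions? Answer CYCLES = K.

CYCLES = 9

[0] i0+i1  and.ALU;add.ALU  -- pair
[1] i2  ld.MEM  -- no-port MEM/MEM
[2] i3+i4  ld.MEM;sll.ALU  -- pair
[3] i5+i6  mulh.MUL;add.ALU  -- pair
[4] i7  and.ALU  -- RAW r7
[5] i8+i9  sub.ALU;st.MEM  -- pair
[6] i10+i11  and.ALU;mulh.MUL  -- pair
[7] i12  xor.ALU  -- WAW r1
[8] i13  ld.MEM  -- tail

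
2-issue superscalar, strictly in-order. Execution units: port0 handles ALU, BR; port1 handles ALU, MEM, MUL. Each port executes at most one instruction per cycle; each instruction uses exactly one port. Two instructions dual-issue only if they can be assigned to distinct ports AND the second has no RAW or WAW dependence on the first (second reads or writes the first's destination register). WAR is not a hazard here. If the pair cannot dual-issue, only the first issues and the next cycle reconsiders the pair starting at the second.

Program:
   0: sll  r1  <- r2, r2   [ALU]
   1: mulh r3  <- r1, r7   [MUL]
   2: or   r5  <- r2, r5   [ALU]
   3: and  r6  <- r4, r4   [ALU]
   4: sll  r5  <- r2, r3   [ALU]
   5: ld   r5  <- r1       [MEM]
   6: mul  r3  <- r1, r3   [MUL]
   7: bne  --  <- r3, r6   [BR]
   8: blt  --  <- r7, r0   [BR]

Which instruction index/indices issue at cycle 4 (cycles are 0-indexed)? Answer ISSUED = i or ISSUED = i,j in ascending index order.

ISSUED = 6

#0 head=0: sll i0 RAW r1
#1 head=1: mulh;or i1/i2 pair
#2 head=3: and;sll i3/i4 pair
#3 head=5: ld i5 no-port MEM/MUL
#4 head=6: mul i6 RAW r3
#5 head=7: bne i7 no-port BR/BR
#6 head=8: blt i8 tail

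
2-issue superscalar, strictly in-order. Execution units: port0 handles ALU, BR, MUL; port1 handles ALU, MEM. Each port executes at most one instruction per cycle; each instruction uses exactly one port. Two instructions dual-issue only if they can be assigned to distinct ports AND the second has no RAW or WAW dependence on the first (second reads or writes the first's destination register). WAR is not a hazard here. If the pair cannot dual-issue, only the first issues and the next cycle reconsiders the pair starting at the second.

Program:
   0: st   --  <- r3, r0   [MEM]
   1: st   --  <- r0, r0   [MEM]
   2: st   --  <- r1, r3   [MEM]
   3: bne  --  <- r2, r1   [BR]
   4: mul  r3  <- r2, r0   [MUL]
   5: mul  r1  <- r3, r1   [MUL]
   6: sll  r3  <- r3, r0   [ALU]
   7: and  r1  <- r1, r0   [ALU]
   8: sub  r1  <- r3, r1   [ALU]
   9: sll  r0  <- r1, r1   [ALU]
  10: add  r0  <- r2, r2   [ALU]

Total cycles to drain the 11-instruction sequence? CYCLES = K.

CYCLES = 9

0. st.MEM @i0  | no-port MEM/MEM
1. st.MEM @i1  | no-port MEM/MEM
2. st.MEM/bne.BR @i2+i3  | 2-wide
3. mul.MUL @i4  | no-port MUL/MUL
4. mul.MUL/sll.ALU @i5+i6  | 2-wide
5. and.ALU @i7  | RAW+WAW r1
6. sub.ALU @i8  | RAW r1
7. sll.ALU @i9  | WAW r0
8. add.ALU @i10  | tail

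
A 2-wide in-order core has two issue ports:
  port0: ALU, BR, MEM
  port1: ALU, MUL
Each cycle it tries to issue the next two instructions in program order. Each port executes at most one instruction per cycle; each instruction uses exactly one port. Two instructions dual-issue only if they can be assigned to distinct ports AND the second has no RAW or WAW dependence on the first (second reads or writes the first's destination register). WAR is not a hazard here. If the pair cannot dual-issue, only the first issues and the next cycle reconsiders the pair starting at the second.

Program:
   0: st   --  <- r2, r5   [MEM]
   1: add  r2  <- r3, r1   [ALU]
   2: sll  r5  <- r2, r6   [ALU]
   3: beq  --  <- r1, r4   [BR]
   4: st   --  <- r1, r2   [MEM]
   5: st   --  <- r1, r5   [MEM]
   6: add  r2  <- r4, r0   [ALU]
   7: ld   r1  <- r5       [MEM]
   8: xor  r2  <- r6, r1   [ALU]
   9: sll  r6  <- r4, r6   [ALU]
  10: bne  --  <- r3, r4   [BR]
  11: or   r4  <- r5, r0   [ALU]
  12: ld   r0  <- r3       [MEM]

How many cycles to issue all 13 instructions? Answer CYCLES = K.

CYCLES = 8

  cy0 -> i0/i1 (st.MEM+add.ALU) pair
  cy1 -> i2/i3 (sll.ALU+beq.BR) pair
  cy2 -> i4 (st.MEM) no-port MEM/MEM
  cy3 -> i5/i6 (st.MEM+add.ALU) pair
  cy4 -> i7 (ld.MEM) RAW r1
  cy5 -> i8/i9 (xor.ALU+sll.ALU) pair
  cy6 -> i10/i11 (bne.BR+or.ALU) pair
  cy7 -> i12 (ld.MEM) tail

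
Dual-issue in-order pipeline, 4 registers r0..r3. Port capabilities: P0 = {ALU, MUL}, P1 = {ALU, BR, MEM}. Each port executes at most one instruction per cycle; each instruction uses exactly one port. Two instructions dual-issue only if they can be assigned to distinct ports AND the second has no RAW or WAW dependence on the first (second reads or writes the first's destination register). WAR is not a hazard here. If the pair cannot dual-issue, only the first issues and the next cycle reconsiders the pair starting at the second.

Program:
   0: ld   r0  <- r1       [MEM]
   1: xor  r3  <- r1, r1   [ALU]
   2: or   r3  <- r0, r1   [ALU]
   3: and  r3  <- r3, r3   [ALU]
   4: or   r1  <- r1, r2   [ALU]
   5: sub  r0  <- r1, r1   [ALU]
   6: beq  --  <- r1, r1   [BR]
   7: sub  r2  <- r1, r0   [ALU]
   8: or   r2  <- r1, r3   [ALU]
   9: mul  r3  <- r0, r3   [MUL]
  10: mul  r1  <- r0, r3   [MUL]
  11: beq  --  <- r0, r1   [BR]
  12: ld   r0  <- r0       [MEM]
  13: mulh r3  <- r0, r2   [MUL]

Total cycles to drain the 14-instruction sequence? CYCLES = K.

CYCLES = 10

t=0 i0&i1:ld+xor ; pair
t=1 i2:or ; RAW+WAW r3
t=2 i3&i4:and+or ; pair
t=3 i5&i6:sub+beq ; pair
t=4 i7:sub ; WAW r2
t=5 i8&i9:or+mul ; pair
t=6 i10:mul ; RAW r1
t=7 i11:beq ; no-port BR/MEM
t=8 i12:ld ; RAW r0
t=9 i13:mulh ; tail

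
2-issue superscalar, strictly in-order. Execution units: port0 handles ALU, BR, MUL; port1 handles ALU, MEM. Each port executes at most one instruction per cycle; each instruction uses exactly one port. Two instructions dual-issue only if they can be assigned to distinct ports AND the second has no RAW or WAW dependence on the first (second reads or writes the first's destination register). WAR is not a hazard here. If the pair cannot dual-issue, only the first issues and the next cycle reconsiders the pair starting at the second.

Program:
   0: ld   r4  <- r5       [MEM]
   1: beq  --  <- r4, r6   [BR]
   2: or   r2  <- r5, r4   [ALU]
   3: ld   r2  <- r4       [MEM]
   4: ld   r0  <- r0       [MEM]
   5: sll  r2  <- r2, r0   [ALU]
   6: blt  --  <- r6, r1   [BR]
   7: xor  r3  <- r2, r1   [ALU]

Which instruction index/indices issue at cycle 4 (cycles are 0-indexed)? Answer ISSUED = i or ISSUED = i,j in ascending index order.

0. ld.MEM @i0  | RAW r4
1. beq.BR or.ALU @i1,i2  | dual
2. ld.MEM @i3  | no-port MEM/MEM
3. ld.MEM @i4  | RAW r0
4. sll.ALU blt.BR @i5,i6  | dual
5. xor.ALU @i7  | tail

ISSUED = 5,6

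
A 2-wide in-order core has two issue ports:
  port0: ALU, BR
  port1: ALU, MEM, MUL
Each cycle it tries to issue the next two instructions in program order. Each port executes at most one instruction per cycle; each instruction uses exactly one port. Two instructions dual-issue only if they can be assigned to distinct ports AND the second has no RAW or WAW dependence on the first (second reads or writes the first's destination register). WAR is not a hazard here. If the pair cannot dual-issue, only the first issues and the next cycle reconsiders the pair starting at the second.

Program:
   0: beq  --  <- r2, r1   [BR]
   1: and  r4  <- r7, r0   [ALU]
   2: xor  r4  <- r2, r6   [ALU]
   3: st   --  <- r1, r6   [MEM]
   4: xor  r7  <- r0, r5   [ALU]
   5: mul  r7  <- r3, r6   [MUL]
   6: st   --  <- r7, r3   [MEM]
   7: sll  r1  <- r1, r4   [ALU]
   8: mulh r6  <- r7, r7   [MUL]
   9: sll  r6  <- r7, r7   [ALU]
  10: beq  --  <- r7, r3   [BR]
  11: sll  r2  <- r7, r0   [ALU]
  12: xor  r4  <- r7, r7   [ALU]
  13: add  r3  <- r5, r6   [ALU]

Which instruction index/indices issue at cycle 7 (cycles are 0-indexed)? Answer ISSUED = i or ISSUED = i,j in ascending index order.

ISSUED = 11,12

[0] i0,i1  beq.BR+and.ALU  -- 2-wide
[1] i2,i3  xor.ALU+st.MEM  -- 2-wide
[2] i4  xor.ALU  -- WAW r7
[3] i5  mul.MUL  -- no-port MUL/MEM
[4] i6,i7  st.MEM+sll.ALU  -- 2-wide
[5] i8  mulh.MUL  -- WAW r6
[6] i9,i10  sll.ALU+beq.BR  -- 2-wide
[7] i11,i12  sll.ALU+xor.ALU  -- 2-wide
[8] i13  add.ALU  -- tail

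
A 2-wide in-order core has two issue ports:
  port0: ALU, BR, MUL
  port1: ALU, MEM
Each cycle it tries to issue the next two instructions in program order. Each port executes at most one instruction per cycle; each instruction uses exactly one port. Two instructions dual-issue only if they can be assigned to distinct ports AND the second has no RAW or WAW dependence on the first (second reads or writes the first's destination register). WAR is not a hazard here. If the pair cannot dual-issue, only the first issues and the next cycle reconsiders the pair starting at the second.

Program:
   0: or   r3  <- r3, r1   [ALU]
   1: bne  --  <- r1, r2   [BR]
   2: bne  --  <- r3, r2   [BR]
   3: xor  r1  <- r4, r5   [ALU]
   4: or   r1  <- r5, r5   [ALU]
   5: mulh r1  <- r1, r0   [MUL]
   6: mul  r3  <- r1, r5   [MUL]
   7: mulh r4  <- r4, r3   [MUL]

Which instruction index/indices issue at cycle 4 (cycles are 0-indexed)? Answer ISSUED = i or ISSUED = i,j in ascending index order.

ISSUED = 6

t=0 i0,i1:or/bne ; pair
t=1 i2,i3:bne/xor ; pair
t=2 i4:or ; RAW+WAW r1
t=3 i5:mulh ; no-port MUL/MUL
t=4 i6:mul ; no-port MUL/MUL
t=5 i7:mulh ; tail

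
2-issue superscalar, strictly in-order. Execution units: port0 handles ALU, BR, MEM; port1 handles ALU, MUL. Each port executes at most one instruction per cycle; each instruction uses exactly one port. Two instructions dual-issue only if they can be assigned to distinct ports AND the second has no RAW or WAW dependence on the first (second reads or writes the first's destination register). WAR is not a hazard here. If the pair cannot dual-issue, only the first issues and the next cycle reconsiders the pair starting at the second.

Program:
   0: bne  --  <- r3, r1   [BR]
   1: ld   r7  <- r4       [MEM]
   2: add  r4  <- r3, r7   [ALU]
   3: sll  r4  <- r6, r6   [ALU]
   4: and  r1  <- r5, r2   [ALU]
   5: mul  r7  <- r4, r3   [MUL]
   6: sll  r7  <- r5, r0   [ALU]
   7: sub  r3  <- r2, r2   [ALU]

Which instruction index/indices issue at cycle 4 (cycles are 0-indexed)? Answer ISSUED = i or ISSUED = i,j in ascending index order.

t=0 i0:bne ; no-port BR/MEM
t=1 i1:ld ; RAW r7
t=2 i2:add ; WAW r4
t=3 i3+i4:sll/and ; pair
t=4 i5:mul ; WAW r7
t=5 i6+i7:sll/sub ; pair

ISSUED = 5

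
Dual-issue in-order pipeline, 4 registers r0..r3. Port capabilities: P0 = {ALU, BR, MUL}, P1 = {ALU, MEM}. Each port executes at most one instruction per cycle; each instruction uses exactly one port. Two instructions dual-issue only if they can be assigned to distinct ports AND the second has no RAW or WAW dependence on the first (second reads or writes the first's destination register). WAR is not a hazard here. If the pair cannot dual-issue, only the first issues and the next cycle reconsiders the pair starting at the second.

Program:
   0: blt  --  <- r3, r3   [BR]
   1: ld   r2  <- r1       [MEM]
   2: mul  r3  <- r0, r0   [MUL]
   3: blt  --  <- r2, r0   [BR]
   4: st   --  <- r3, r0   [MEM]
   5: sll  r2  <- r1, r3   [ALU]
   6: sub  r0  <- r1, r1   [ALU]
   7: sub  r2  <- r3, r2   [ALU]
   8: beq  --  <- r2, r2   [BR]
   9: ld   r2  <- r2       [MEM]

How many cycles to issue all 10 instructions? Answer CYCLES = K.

0. blt/ld @i0/i1  | dual
1. mul @i2  | no-port MUL/BR
2. blt/st @i3/i4  | dual
3. sll/sub @i5/i6  | dual
4. sub @i7  | RAW r2
5. beq/ld @i8/i9  | dual

CYCLES = 6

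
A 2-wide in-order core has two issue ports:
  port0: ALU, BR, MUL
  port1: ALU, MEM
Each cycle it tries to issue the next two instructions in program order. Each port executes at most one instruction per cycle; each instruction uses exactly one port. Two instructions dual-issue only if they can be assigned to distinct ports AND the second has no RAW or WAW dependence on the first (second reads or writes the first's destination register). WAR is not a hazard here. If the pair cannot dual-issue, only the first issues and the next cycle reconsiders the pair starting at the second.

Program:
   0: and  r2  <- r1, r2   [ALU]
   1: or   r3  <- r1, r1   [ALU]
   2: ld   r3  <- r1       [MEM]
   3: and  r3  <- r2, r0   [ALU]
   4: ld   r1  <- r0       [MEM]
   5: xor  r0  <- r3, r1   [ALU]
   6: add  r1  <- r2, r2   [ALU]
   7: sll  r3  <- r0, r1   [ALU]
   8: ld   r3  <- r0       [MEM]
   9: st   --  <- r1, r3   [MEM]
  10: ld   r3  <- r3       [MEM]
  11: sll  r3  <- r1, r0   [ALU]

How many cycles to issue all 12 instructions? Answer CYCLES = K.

t=0 i0+i1:and.ALU or.ALU ; 2-wide
t=1 i2:ld.MEM ; WAW r3
t=2 i3+i4:and.ALU ld.MEM ; 2-wide
t=3 i5+i6:xor.ALU add.ALU ; 2-wide
t=4 i7:sll.ALU ; WAW r3
t=5 i8:ld.MEM ; no-port MEM/MEM
t=6 i9:st.MEM ; no-port MEM/MEM
t=7 i10:ld.MEM ; WAW r3
t=8 i11:sll.ALU ; tail

CYCLES = 9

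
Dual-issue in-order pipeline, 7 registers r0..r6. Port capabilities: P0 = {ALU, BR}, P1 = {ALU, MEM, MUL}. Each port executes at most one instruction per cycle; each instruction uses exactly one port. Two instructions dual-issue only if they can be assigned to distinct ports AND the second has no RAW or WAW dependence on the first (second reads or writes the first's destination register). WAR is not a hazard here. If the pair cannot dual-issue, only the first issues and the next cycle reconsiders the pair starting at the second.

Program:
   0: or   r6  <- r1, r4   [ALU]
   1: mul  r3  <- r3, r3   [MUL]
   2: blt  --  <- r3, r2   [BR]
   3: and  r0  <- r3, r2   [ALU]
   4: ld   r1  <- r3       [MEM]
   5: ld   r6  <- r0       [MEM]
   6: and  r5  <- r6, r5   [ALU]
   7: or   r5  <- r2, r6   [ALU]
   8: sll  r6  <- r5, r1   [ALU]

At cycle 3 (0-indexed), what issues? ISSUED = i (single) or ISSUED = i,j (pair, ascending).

[0] i0/i1  or+mul  -- 2-wide
[1] i2/i3  blt+and  -- 2-wide
[2] i4  ld  -- no-port MEM/MEM
[3] i5  ld  -- RAW r6
[4] i6  and  -- WAW r5
[5] i7  or  -- RAW r5
[6] i8  sll  -- tail

ISSUED = 5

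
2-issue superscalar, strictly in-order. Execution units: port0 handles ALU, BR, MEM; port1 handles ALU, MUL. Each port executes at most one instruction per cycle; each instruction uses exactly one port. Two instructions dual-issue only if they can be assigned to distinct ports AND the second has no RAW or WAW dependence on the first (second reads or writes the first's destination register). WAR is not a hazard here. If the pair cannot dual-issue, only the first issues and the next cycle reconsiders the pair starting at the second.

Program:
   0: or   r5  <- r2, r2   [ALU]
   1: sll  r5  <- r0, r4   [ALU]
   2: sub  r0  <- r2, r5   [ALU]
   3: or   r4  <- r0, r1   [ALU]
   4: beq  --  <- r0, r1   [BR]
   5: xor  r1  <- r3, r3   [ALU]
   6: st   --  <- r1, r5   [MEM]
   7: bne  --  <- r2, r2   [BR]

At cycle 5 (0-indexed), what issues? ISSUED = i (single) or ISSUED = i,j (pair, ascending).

ISSUED = 6

c0: i0 or.ALU  WAW r5
c1: i1 sll.ALU  RAW r5
c2: i2 sub.ALU  RAW r0
c3: i3,i4 or.ALU/beq.BR  dual
c4: i5 xor.ALU  RAW r1
c5: i6 st.MEM  no-port MEM/BR
c6: i7 bne.BR  tail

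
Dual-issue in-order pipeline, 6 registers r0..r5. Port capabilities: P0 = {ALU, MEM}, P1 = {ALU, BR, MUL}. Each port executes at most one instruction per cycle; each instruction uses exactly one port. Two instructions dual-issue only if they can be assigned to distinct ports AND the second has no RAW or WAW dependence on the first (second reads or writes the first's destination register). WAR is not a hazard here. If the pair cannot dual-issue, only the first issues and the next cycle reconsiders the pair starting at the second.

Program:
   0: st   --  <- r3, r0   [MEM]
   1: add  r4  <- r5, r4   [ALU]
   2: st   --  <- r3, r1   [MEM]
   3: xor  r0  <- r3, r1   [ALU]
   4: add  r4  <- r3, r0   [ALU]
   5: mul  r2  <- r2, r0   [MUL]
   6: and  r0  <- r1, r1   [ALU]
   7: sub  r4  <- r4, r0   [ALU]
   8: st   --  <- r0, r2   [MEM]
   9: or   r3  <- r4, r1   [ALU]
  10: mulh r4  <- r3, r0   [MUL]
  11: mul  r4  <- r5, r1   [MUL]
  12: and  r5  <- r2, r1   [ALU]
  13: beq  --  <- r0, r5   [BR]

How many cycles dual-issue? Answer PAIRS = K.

PAIRS = 5

c0: i0,i1 st.MEM/add.ALU  2-wide
c1: i2,i3 st.MEM/xor.ALU  2-wide
c2: i4,i5 add.ALU/mul.MUL  2-wide
c3: i6 and.ALU  RAW r0
c4: i7,i8 sub.ALU/st.MEM  2-wide
c5: i9 or.ALU  RAW r3
c6: i10 mulh.MUL  no-port MUL/MUL
c7: i11,i12 mul.MUL/and.ALU  2-wide
c8: i13 beq.BR  tail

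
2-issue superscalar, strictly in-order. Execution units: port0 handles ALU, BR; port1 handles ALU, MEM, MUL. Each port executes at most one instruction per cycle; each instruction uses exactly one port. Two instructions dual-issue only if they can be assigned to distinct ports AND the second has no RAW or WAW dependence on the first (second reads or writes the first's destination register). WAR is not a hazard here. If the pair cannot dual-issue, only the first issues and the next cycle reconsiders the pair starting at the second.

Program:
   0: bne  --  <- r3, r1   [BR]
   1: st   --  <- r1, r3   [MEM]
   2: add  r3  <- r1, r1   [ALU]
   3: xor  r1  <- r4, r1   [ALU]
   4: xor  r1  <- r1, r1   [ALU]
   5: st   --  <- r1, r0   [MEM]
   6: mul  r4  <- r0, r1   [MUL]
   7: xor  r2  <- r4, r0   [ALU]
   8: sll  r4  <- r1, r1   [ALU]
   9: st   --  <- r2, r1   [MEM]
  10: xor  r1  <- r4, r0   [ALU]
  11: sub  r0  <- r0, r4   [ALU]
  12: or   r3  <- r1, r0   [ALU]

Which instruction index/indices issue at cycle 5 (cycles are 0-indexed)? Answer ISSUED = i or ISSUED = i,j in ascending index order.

ISSUED = 7,8

  cy0 -> i0,i1 (bne.BR st.MEM) dual
  cy1 -> i2,i3 (add.ALU xor.ALU) dual
  cy2 -> i4 (xor.ALU) RAW r1
  cy3 -> i5 (st.MEM) no-port MEM/MUL
  cy4 -> i6 (mul.MUL) RAW r4
  cy5 -> i7,i8 (xor.ALU sll.ALU) dual
  cy6 -> i9,i10 (st.MEM xor.ALU) dual
  cy7 -> i11 (sub.ALU) RAW r0
  cy8 -> i12 (or.ALU) tail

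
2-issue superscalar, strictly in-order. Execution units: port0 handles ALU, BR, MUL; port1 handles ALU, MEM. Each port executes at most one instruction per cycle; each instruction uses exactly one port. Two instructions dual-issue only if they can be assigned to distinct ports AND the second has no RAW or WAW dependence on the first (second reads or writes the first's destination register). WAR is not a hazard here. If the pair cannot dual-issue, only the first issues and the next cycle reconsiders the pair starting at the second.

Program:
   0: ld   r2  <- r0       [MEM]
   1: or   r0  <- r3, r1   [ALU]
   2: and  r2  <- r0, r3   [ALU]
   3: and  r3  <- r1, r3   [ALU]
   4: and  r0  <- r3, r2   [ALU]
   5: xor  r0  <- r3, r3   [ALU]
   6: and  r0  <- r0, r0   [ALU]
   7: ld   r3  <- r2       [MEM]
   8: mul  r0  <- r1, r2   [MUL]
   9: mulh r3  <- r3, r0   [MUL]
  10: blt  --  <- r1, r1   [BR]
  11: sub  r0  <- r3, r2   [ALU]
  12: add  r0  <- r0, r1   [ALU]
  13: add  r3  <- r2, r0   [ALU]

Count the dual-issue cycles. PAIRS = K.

PAIRS = 4

0. ld or @i0,i1  | dual
1. and and @i2,i3  | dual
2. and @i4  | WAW r0
3. xor @i5  | RAW+WAW r0
4. and ld @i6,i7  | dual
5. mul @i8  | no-port MUL/MUL
6. mulh @i9  | no-port MUL/BR
7. blt sub @i10,i11  | dual
8. add @i12  | RAW r0
9. add @i13  | tail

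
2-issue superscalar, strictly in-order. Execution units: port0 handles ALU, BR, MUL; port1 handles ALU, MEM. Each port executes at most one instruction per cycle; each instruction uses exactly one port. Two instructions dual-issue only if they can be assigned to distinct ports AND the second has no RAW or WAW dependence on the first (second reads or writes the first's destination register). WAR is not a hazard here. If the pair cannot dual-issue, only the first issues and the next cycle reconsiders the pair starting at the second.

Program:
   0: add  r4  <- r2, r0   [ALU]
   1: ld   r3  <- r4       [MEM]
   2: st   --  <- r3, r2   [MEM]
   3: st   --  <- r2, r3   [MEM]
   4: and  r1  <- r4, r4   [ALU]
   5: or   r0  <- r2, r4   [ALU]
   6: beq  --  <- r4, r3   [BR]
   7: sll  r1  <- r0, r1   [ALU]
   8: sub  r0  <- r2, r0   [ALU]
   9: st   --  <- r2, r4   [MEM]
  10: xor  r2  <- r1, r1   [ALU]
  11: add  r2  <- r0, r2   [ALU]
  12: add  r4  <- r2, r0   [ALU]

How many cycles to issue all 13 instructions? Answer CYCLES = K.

  cy0 -> i0 (add) RAW r4
  cy1 -> i1 (ld) no-port MEM/MEM
  cy2 -> i2 (st) no-port MEM/MEM
  cy3 -> i3,i4 (st/and) 2-wide
  cy4 -> i5,i6 (or/beq) 2-wide
  cy5 -> i7,i8 (sll/sub) 2-wide
  cy6 -> i9,i10 (st/xor) 2-wide
  cy7 -> i11 (add) RAW r2
  cy8 -> i12 (add) tail

CYCLES = 9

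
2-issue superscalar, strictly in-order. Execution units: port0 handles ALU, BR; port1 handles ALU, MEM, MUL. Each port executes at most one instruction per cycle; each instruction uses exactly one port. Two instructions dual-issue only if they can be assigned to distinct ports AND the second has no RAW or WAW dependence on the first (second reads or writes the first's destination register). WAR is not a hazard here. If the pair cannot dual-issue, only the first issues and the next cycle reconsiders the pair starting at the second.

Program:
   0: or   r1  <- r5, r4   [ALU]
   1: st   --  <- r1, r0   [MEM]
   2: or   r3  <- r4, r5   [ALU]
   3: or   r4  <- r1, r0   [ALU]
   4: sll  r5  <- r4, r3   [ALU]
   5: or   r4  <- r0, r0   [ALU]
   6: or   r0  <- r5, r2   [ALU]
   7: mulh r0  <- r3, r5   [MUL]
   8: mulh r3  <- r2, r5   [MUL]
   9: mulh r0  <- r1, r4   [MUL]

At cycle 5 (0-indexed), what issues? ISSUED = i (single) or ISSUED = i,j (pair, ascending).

ISSUED = 7

[0] i0  or  -- RAW r1
[1] i1,i2  st or  -- pair
[2] i3  or  -- RAW r4
[3] i4,i5  sll or  -- pair
[4] i6  or  -- WAW r0
[5] i7  mulh  -- no-port MUL/MUL
[6] i8  mulh  -- no-port MUL/MUL
[7] i9  mulh  -- tail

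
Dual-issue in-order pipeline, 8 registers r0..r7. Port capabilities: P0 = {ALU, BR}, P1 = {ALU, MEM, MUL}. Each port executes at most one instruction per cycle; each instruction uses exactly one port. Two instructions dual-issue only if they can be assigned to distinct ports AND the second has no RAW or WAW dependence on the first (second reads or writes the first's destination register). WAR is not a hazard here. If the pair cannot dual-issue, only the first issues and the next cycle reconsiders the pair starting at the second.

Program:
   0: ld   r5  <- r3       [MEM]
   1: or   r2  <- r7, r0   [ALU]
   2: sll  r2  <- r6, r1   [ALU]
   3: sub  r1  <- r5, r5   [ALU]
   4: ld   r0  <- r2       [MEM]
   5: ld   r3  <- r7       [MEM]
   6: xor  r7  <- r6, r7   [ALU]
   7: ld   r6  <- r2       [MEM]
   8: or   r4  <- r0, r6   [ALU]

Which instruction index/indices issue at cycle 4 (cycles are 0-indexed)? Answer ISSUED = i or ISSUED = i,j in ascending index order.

ISSUED = 7

[0] i0+i1  ld;or  -- pair
[1] i2+i3  sll;sub  -- pair
[2] i4  ld  -- no-port MEM/MEM
[3] i5+i6  ld;xor  -- pair
[4] i7  ld  -- RAW r6
[5] i8  or  -- tail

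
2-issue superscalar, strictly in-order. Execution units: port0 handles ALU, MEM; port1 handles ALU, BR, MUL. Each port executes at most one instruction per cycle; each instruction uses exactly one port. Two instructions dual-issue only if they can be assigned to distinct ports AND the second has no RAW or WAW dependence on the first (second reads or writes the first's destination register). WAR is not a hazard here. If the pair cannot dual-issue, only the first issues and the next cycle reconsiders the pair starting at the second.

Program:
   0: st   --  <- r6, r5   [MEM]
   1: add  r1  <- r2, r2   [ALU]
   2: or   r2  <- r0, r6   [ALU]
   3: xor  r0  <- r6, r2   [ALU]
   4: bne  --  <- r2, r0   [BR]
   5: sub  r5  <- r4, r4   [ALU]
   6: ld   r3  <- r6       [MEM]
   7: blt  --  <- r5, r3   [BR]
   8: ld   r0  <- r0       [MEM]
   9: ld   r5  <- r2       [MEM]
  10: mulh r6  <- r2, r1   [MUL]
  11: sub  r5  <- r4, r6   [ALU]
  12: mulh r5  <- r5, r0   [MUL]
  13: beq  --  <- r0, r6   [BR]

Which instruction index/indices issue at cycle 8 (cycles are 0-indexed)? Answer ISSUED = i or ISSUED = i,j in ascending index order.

ISSUED = 12

t=0 i0/i1:st;add ; dual
t=1 i2:or ; RAW r2
t=2 i3:xor ; RAW r0
t=3 i4/i5:bne;sub ; dual
t=4 i6:ld ; RAW r3
t=5 i7/i8:blt;ld ; dual
t=6 i9/i10:ld;mulh ; dual
t=7 i11:sub ; RAW+WAW r5
t=8 i12:mulh ; no-port MUL/BR
t=9 i13:beq ; tail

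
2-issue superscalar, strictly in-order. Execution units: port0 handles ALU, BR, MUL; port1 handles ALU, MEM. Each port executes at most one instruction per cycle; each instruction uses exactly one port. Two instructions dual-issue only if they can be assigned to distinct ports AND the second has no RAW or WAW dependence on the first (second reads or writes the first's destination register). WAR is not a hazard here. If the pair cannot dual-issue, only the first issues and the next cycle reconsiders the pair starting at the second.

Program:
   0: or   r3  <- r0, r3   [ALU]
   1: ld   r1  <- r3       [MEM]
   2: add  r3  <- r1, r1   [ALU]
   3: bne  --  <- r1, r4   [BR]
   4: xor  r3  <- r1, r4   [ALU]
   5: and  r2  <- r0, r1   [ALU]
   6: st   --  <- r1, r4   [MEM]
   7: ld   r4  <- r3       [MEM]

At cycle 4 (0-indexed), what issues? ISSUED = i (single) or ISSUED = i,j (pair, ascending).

ISSUED = 6

#0 head=0: or i0 RAW r3
#1 head=1: ld i1 RAW r1
#2 head=2: add;bne i2&i3 pair
#3 head=4: xor;and i4&i5 pair
#4 head=6: st i6 no-port MEM/MEM
#5 head=7: ld i7 tail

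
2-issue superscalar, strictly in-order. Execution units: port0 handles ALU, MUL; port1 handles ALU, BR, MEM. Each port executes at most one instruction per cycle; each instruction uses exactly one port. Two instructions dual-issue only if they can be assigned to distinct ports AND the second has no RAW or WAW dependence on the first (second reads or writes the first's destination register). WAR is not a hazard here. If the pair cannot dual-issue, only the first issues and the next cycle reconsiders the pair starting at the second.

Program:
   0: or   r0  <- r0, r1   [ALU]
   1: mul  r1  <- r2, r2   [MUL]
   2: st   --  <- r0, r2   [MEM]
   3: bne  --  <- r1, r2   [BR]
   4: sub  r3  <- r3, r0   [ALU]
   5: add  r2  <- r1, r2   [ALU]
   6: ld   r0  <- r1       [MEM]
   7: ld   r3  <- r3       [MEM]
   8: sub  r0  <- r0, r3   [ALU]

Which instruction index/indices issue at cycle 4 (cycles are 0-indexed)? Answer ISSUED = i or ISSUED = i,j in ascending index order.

#0 head=0: or/mul i0/i1 2-wide
#1 head=2: st i2 no-port MEM/BR
#2 head=3: bne/sub i3/i4 2-wide
#3 head=5: add/ld i5/i6 2-wide
#4 head=7: ld i7 RAW r3
#5 head=8: sub i8 tail

ISSUED = 7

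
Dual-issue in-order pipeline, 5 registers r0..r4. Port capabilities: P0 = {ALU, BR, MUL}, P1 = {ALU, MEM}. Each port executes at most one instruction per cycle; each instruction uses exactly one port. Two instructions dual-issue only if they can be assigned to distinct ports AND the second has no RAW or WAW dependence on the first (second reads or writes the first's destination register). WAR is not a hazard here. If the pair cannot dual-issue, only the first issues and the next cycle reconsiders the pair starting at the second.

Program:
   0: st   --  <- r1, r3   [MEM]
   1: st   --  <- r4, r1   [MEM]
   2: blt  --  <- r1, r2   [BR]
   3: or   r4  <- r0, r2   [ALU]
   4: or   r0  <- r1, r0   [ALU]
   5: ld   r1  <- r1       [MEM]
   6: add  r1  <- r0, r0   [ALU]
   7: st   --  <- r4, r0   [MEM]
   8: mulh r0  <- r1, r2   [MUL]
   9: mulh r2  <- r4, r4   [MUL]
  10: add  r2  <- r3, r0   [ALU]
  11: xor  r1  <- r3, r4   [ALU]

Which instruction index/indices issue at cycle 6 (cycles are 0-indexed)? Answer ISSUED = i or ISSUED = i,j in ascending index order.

  cy0 -> i0 (st) no-port MEM/MEM
  cy1 -> i1,i2 (st blt) pair
  cy2 -> i3,i4 (or or) pair
  cy3 -> i5 (ld) WAW r1
  cy4 -> i6,i7 (add st) pair
  cy5 -> i8 (mulh) no-port MUL/MUL
  cy6 -> i9 (mulh) WAW r2
  cy7 -> i10,i11 (add xor) pair

ISSUED = 9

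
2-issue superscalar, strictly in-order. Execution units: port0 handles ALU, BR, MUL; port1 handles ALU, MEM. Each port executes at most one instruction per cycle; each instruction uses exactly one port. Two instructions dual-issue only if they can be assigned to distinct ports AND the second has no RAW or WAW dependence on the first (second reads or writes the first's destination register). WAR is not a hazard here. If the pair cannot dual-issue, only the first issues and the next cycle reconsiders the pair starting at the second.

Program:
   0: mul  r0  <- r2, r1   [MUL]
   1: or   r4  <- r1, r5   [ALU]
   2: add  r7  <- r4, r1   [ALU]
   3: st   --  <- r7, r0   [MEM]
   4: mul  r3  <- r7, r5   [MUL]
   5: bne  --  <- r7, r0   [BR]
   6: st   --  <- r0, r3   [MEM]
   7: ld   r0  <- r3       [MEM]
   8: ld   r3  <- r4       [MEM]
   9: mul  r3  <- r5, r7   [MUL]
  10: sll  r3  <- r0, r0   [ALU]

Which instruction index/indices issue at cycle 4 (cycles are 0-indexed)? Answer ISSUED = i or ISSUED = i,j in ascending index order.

t=0 i0&i1:mul+or ; pair
t=1 i2:add ; RAW r7
t=2 i3&i4:st+mul ; pair
t=3 i5&i6:bne+st ; pair
t=4 i7:ld ; no-port MEM/MEM
t=5 i8:ld ; WAW r3
t=6 i9:mul ; WAW r3
t=7 i10:sll ; tail

ISSUED = 7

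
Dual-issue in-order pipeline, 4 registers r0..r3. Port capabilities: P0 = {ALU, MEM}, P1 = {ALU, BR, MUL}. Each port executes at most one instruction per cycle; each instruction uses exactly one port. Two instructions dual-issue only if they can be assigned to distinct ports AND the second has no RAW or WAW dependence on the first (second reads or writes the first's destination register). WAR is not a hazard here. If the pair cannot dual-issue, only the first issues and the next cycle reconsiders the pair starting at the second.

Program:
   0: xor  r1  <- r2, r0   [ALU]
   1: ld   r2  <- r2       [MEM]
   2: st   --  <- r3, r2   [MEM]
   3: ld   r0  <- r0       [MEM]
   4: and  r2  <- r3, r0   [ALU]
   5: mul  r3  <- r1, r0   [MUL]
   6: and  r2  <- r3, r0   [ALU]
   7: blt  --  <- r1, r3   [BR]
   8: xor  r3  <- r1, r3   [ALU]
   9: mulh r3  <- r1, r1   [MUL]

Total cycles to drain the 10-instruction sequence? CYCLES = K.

0. xor.ALU ld.MEM @i0/i1  | dual
1. st.MEM @i2  | no-port MEM/MEM
2. ld.MEM @i3  | RAW r0
3. and.ALU mul.MUL @i4/i5  | dual
4. and.ALU blt.BR @i6/i7  | dual
5. xor.ALU @i8  | WAW r3
6. mulh.MUL @i9  | tail

CYCLES = 7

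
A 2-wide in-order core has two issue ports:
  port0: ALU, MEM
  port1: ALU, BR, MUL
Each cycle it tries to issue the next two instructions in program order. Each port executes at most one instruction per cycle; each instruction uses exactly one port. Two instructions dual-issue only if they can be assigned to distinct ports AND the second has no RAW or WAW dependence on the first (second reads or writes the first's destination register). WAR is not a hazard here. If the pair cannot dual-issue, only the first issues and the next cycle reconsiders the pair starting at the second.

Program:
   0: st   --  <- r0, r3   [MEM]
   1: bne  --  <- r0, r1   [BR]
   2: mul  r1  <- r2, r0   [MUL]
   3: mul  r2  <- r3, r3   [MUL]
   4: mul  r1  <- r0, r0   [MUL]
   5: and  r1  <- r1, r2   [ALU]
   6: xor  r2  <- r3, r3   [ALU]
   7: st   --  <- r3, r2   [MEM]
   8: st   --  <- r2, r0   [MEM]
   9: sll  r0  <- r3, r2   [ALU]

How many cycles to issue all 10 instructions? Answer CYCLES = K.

CYCLES = 7

#0 head=0: st;bne i0+i1 dual
#1 head=2: mul i2 no-port MUL/MUL
#2 head=3: mul i3 no-port MUL/MUL
#3 head=4: mul i4 RAW+WAW r1
#4 head=5: and;xor i5+i6 dual
#5 head=7: st i7 no-port MEM/MEM
#6 head=8: st;sll i8+i9 dual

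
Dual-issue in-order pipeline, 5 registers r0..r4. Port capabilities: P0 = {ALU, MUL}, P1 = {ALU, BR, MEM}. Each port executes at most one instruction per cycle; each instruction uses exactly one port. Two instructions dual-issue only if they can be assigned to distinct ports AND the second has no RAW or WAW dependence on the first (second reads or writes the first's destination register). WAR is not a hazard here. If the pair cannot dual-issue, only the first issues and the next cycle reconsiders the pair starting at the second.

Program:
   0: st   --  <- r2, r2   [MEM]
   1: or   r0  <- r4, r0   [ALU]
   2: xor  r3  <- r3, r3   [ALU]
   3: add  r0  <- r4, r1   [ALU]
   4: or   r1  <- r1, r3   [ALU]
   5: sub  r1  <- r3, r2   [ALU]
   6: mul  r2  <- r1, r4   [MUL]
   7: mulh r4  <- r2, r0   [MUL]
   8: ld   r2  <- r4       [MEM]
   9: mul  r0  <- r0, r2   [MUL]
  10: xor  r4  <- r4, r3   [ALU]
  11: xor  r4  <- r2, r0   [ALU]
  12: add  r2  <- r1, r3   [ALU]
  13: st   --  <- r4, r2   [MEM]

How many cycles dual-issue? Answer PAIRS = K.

0. st.MEM;or.ALU @i0+i1  | dual
1. xor.ALU;add.ALU @i2+i3  | dual
2. or.ALU @i4  | WAW r1
3. sub.ALU @i5  | RAW r1
4. mul.MUL @i6  | no-port MUL/MUL
5. mulh.MUL @i7  | RAW r4
6. ld.MEM @i8  | RAW r2
7. mul.MUL;xor.ALU @i9+i10  | dual
8. xor.ALU;add.ALU @i11+i12  | dual
9. st.MEM @i13  | tail

PAIRS = 4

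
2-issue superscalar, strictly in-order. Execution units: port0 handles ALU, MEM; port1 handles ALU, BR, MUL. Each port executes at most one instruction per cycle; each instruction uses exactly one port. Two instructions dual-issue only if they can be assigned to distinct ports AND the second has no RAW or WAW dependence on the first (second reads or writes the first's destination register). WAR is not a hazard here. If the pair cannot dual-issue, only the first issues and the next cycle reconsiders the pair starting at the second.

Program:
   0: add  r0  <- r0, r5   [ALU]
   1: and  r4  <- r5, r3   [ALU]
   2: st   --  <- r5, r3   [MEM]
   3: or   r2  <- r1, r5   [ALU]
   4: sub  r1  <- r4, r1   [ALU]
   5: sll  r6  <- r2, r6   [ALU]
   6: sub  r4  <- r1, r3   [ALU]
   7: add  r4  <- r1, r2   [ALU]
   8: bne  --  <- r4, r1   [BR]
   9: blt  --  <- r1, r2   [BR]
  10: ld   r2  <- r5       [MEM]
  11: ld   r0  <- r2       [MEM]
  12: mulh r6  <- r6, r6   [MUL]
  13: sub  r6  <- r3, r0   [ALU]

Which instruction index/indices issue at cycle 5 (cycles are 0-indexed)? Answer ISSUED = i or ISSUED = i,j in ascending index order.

c0: i0,i1 add/and  pair
c1: i2,i3 st/or  pair
c2: i4,i5 sub/sll  pair
c3: i6 sub  WAW r4
c4: i7 add  RAW r4
c5: i8 bne  no-port BR/BR
c6: i9,i10 blt/ld  pair
c7: i11,i12 ld/mulh  pair
c8: i13 sub  tail

ISSUED = 8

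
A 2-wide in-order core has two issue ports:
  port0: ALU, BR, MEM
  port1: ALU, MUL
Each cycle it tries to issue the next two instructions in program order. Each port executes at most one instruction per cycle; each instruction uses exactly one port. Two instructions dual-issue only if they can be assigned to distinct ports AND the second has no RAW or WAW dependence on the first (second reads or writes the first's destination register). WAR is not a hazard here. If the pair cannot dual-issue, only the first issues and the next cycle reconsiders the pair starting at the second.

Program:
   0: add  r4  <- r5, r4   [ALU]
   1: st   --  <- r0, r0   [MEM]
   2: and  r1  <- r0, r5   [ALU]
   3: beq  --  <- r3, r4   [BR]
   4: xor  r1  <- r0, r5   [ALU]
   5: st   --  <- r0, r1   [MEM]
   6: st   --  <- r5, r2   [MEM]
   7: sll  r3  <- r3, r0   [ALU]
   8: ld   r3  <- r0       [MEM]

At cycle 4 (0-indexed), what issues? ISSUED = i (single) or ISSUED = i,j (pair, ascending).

ISSUED = 6,7

  cy0 -> i0+i1 (add/st) pair
  cy1 -> i2+i3 (and/beq) pair
  cy2 -> i4 (xor) RAW r1
  cy3 -> i5 (st) no-port MEM/MEM
  cy4 -> i6+i7 (st/sll) pair
  cy5 -> i8 (ld) tail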